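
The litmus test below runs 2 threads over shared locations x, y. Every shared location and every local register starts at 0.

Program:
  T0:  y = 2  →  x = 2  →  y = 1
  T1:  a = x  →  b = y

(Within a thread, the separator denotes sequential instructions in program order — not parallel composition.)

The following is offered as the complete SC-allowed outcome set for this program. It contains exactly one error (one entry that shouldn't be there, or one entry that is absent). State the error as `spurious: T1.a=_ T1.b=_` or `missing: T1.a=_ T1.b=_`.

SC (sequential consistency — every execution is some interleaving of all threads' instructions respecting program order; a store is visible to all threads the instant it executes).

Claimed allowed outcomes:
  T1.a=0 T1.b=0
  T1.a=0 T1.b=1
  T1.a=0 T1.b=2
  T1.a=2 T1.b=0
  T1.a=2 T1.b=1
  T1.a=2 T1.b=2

outcome vector order: (T1.a,T1.b)
[SC] allowed = {<0 0>, <0 1>, <0 2>, <2 1>, <2 2>}
claimed∖SC = {<2 0>}

spurious: T1.a=2 T1.b=0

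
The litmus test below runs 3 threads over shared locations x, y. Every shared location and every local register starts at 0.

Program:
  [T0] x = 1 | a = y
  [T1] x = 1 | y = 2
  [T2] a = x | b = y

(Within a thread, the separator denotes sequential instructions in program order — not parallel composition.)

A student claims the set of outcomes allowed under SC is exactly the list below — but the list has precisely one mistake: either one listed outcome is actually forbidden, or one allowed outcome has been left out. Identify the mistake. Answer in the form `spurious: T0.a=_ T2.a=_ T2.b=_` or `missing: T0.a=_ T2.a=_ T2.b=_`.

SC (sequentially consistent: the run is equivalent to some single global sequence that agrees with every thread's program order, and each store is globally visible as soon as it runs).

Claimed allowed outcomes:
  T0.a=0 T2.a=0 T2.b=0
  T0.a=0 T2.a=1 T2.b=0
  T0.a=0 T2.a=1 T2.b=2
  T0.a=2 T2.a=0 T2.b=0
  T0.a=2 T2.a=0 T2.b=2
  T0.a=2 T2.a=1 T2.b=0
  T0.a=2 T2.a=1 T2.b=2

missing: T0.a=0 T2.a=0 T2.b=2

outcome vector order: (T0.a,T2.a,T2.b)
SC (8): <0 0 0> <0 0 2> <0 1 0> <0 1 2> <2 0 0> <2 0 2> <2 1 0> <2 1 2>
SC∖claimed = {<0 0 2>}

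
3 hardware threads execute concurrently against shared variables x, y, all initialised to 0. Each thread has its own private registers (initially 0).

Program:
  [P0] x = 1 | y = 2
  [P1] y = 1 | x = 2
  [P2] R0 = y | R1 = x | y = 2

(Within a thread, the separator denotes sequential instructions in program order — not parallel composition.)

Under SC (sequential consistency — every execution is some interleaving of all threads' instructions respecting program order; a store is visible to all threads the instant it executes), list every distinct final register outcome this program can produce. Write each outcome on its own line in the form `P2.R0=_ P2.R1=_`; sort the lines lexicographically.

outcome vector order: (P2.R0,P2.R1)
|SC outcomes| = 8

P2.R0=0 P2.R1=0
P2.R0=0 P2.R1=1
P2.R0=0 P2.R1=2
P2.R0=1 P2.R1=0
P2.R0=1 P2.R1=1
P2.R0=1 P2.R1=2
P2.R0=2 P2.R1=1
P2.R0=2 P2.R1=2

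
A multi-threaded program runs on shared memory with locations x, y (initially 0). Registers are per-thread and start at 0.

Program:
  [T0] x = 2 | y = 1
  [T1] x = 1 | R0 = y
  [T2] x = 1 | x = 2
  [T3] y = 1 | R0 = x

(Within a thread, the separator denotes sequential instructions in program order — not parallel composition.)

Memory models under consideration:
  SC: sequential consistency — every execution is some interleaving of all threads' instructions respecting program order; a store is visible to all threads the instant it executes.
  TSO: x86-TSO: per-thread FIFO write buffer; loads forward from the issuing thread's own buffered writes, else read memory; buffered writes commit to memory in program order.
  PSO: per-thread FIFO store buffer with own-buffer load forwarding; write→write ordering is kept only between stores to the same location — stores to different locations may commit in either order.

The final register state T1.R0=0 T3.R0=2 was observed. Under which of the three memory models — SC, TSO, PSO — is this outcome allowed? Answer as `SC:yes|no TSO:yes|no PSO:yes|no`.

SC:yes TSO:yes PSO:yes

outcome vector order: (T1.R0,T3.R0)
SC (5): 0/1 0/2 1/0 1/1 1/2
TSO (6): 0/0 0/1 0/2 1/0 1/1 1/2
PSO (6): 0/0 0/1 0/2 1/0 1/1 1/2
target 0/2 ∈ {SC,TSO,PSO}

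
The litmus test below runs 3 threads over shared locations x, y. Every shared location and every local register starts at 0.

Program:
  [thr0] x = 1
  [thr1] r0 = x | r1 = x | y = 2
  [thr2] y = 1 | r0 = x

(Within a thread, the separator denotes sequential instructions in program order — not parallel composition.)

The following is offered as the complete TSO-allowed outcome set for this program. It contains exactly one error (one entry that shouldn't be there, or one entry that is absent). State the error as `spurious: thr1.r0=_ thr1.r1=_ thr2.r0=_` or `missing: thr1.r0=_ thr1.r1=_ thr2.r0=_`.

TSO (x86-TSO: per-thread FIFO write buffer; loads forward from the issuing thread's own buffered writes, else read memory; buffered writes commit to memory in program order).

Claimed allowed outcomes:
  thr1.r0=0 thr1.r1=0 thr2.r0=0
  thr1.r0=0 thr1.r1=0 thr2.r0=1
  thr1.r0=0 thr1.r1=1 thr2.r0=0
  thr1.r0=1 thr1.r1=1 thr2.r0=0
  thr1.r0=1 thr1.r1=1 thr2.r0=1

missing: thr1.r0=0 thr1.r1=1 thr2.r0=1

outcome vector order: (thr1.r0,thr1.r1,thr2.r0)
under TSO → 000, 001, 010, 011, 110, 111
TSO∖claimed = {011}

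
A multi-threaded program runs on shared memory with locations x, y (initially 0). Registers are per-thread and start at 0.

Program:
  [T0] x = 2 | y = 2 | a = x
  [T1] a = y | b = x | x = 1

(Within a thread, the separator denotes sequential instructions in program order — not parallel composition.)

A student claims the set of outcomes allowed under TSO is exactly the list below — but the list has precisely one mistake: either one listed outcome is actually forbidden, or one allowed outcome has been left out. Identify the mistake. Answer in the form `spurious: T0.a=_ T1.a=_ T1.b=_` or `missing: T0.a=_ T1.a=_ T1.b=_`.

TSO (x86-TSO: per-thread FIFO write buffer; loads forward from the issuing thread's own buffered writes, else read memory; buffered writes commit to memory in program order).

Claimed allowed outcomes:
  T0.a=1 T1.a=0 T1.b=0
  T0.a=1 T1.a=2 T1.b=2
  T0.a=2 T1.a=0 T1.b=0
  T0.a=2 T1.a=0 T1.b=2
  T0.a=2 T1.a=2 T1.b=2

missing: T0.a=1 T1.a=0 T1.b=2

outcome vector order: (T0.a,T1.a,T1.b)
[TSO] allowed = {100; 102; 122; 200; 202; 222}
TSO∖claimed = {102}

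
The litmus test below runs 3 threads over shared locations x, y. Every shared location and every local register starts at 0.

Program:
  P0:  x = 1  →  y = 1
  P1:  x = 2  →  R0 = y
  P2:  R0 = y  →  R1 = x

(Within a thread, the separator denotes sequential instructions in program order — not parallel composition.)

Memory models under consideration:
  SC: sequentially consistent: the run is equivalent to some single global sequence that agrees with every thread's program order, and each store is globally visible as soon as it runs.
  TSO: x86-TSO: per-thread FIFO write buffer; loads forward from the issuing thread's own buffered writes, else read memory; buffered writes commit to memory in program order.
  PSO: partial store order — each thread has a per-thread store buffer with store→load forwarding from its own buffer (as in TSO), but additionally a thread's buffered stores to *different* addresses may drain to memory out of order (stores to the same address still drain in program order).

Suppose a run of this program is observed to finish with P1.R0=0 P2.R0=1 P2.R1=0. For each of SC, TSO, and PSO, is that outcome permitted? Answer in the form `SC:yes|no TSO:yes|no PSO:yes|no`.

outcome vector order: (P1.R0,P2.R0,P2.R1)
under SC → 0/0/0 0/0/1 0/0/2 0/1/1 0/1/2 1/0/0 1/0/1 1/0/2 1/1/1 1/1/2
under TSO → 0/0/0 0/0/1 0/0/2 0/1/1 0/1/2 1/0/0 1/0/1 1/0/2 1/1/1 1/1/2
under PSO → 0/0/0 0/0/1 0/0/2 0/1/0 0/1/1 0/1/2 1/0/0 1/0/1 1/0/2 1/1/0 1/1/1 1/1/2
target 0/1/0 ∈ {PSO}

SC:no TSO:no PSO:yes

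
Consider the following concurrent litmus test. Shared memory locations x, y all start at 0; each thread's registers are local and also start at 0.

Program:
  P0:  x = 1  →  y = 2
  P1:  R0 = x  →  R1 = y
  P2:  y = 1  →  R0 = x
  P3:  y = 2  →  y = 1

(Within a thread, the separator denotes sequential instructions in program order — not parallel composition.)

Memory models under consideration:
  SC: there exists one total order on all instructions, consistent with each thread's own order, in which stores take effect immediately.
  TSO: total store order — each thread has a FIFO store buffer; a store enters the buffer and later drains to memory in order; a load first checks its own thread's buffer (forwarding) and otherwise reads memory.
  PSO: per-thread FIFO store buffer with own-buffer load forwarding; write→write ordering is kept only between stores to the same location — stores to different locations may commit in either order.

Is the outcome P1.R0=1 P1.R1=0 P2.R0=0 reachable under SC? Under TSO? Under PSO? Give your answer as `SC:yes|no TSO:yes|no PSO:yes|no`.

outcome vector order: (P1.R0,P1.R1,P2.R0)
SC: 11 outcomes — {<0 0 0>, <0 0 1>, <0 1 0>, <0 1 1>, <0 2 0>, <0 2 1>, <1 0 1>, <1 1 0>, <1 1 1>, <1 2 0>, <1 2 1>}
TSO: 12 outcomes — {<0 0 0>, <0 0 1>, <0 1 0>, <0 1 1>, <0 2 0>, <0 2 1>, <1 0 0>, <1 0 1>, <1 1 0>, <1 1 1>, <1 2 0>, <1 2 1>}
PSO: 12 outcomes — {<0 0 0>, <0 0 1>, <0 1 0>, <0 1 1>, <0 2 0>, <0 2 1>, <1 0 0>, <1 0 1>, <1 1 0>, <1 1 1>, <1 2 0>, <1 2 1>}
target <1 0 0> ∈ {TSO,PSO}

SC:no TSO:yes PSO:yes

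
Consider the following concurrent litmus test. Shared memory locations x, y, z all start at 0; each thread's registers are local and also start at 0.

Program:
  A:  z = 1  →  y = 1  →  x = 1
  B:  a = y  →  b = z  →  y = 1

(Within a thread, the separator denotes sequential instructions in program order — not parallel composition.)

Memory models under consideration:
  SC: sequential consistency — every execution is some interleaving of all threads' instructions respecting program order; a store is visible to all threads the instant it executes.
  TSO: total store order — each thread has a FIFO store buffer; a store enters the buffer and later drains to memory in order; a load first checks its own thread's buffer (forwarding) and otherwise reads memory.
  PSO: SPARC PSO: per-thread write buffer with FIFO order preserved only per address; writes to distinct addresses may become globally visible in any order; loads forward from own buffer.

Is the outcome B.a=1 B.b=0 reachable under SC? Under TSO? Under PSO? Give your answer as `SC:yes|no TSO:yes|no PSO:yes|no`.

SC:no TSO:no PSO:yes

outcome vector order: (B.a,B.b)
SC (3): 0/0, 0/1, 1/1
TSO (3): 0/0, 0/1, 1/1
PSO (4): 0/0, 0/1, 1/0, 1/1
target 1/0 ∈ {PSO}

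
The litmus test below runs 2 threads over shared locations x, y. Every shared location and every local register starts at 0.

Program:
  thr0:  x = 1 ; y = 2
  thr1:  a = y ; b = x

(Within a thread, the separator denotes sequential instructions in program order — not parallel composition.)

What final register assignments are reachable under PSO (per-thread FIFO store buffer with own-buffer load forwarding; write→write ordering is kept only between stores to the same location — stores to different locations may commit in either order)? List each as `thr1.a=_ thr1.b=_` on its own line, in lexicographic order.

outcome vector order: (thr1.a,thr1.b)
|PSO outcomes| = 4

thr1.a=0 thr1.b=0
thr1.a=0 thr1.b=1
thr1.a=2 thr1.b=0
thr1.a=2 thr1.b=1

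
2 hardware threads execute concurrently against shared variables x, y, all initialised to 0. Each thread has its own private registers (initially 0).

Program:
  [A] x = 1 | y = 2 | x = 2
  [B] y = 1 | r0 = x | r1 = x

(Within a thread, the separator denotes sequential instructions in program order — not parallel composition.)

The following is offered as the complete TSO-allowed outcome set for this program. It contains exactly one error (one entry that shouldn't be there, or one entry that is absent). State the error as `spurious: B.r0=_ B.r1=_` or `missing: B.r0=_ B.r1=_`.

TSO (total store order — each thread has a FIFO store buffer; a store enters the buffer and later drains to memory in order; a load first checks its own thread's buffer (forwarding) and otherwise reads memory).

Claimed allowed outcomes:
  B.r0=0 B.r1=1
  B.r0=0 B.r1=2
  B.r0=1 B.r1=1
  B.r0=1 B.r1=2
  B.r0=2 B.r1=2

missing: B.r0=0 B.r1=0

outcome vector order: (B.r0,B.r1)
TSO (6): (0,0) (0,1) (0,2) (1,1) (1,2) (2,2)
TSO∖claimed = {(0,0)}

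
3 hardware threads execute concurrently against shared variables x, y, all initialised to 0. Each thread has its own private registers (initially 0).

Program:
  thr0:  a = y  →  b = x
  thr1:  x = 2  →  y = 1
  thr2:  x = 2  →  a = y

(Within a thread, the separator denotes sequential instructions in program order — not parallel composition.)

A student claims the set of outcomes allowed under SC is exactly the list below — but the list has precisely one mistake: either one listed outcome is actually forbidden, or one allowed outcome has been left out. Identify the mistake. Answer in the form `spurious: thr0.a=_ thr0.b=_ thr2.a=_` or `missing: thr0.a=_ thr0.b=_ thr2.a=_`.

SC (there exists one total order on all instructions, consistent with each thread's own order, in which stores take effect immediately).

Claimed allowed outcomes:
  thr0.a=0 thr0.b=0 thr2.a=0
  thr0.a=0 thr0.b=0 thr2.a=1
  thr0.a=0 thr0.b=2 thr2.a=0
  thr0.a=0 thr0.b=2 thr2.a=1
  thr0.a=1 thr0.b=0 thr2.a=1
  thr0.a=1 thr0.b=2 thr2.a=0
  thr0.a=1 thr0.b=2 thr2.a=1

spurious: thr0.a=1 thr0.b=0 thr2.a=1

outcome vector order: (thr0.a,thr0.b,thr2.a)
SC: 6 outcomes — {0/0/0 0/0/1 0/2/0 0/2/1 1/2/0 1/2/1}
claimed∖SC = {1/0/1}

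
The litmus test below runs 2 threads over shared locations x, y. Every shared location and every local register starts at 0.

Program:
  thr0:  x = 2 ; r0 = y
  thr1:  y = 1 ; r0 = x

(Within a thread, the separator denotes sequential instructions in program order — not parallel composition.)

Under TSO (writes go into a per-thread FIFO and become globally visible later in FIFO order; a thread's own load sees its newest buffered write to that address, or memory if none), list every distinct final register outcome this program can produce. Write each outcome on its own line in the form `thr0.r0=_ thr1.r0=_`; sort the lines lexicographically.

thr0.r0=0 thr1.r0=0
thr0.r0=0 thr1.r0=2
thr0.r0=1 thr1.r0=0
thr0.r0=1 thr1.r0=2

outcome vector order: (thr0.r0,thr1.r0)
|TSO outcomes| = 4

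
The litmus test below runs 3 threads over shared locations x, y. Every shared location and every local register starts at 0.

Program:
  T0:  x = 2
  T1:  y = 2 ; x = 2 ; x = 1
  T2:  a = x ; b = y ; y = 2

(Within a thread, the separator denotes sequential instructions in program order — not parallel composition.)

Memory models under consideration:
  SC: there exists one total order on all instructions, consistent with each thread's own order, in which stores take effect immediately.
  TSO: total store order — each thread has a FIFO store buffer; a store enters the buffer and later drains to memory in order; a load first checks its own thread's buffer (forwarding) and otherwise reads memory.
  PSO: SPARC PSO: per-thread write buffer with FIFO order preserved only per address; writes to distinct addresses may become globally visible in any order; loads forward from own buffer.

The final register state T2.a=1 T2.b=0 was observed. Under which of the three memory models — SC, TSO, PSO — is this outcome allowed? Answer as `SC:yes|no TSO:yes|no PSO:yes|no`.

SC:no TSO:no PSO:yes

outcome vector order: (T2.a,T2.b)
SC (5): 0/0, 0/2, 1/2, 2/0, 2/2
TSO (5): 0/0, 0/2, 1/2, 2/0, 2/2
PSO (6): 0/0, 0/2, 1/0, 1/2, 2/0, 2/2
target 1/0 ∈ {PSO}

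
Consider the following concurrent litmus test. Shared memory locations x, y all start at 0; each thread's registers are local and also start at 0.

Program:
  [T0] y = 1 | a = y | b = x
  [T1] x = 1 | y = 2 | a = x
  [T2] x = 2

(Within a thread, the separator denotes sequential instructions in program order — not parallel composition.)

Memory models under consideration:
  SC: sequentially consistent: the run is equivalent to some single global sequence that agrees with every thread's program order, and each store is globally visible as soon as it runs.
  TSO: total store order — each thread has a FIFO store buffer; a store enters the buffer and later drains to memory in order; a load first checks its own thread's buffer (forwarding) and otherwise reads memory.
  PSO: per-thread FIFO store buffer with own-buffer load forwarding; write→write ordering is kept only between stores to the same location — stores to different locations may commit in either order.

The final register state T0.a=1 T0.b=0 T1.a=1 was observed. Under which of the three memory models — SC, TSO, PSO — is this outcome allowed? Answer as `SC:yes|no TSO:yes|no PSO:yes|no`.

SC:yes TSO:yes PSO:yes

outcome vector order: (T0.a,T0.b,T1.a)
under SC → (1,0,1), (1,0,2), (1,1,1), (1,1,2), (1,2,1), (1,2,2), (2,1,1), (2,1,2), (2,2,1), (2,2,2)
under TSO → (1,0,1), (1,0,2), (1,1,1), (1,1,2), (1,2,1), (1,2,2), (2,1,1), (2,1,2), (2,2,1), (2,2,2)
under PSO → (1,0,1), (1,0,2), (1,1,1), (1,1,2), (1,2,1), (1,2,2), (2,0,1), (2,0,2), (2,1,1), (2,1,2), (2,2,1), (2,2,2)
target (1,0,1) ∈ {SC,TSO,PSO}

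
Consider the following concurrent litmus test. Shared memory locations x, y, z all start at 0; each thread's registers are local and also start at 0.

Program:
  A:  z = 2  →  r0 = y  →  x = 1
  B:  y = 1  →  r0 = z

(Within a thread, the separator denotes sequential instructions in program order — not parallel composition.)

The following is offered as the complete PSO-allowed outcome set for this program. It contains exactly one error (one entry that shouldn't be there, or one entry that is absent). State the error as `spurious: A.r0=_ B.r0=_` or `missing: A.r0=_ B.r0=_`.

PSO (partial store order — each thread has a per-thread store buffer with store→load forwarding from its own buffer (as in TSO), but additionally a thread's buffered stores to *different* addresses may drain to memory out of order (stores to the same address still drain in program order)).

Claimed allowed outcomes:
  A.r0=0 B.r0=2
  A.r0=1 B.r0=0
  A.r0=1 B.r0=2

missing: A.r0=0 B.r0=0

outcome vector order: (A.r0,B.r0)
[PSO] allowed = {0/0 0/2 1/0 1/2}
PSO∖claimed = {0/0}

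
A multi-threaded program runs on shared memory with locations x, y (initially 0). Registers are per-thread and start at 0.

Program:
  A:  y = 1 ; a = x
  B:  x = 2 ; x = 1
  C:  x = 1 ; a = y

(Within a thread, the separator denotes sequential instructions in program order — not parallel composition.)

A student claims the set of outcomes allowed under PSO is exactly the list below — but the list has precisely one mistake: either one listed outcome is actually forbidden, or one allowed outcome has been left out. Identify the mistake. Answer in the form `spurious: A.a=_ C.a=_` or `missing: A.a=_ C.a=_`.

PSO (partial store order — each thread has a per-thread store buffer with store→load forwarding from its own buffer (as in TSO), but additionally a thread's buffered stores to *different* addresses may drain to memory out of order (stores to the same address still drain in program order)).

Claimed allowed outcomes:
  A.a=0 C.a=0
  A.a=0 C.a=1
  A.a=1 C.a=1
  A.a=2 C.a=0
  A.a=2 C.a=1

outcome vector order: (A.a,C.a)
under PSO → <0 0> <0 1> <1 0> <1 1> <2 0> <2 1>
PSO∖claimed = {<1 0>}

missing: A.a=1 C.a=0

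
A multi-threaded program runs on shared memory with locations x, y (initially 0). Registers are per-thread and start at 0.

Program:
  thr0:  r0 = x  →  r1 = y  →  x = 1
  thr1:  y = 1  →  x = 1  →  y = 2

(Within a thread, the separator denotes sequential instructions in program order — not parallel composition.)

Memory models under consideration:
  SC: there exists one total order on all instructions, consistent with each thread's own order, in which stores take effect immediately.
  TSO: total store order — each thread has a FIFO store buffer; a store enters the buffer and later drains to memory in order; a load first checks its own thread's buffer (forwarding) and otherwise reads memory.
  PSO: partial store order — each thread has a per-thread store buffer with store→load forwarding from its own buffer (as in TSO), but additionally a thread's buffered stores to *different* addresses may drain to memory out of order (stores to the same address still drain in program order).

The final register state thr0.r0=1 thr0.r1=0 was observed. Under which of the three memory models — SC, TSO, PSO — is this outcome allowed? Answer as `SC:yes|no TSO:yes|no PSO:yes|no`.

outcome vector order: (thr0.r0,thr0.r1)
SC (5): 00, 01, 02, 11, 12
TSO (5): 00, 01, 02, 11, 12
PSO (6): 00, 01, 02, 10, 11, 12
target 10 ∈ {PSO}

SC:no TSO:no PSO:yes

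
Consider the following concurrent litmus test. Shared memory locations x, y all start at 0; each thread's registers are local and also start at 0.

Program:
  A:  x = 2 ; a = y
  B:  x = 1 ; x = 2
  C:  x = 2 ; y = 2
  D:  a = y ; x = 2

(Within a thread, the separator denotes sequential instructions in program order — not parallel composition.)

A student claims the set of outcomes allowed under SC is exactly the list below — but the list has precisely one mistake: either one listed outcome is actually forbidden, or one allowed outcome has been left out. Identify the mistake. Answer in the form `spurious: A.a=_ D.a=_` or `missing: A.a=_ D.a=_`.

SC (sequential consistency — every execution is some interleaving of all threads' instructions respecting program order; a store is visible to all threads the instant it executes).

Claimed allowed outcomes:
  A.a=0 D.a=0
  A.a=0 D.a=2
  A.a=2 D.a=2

outcome vector order: (A.a,D.a)
under SC → <0 0>, <0 2>, <2 0>, <2 2>
SC∖claimed = {<2 0>}

missing: A.a=2 D.a=0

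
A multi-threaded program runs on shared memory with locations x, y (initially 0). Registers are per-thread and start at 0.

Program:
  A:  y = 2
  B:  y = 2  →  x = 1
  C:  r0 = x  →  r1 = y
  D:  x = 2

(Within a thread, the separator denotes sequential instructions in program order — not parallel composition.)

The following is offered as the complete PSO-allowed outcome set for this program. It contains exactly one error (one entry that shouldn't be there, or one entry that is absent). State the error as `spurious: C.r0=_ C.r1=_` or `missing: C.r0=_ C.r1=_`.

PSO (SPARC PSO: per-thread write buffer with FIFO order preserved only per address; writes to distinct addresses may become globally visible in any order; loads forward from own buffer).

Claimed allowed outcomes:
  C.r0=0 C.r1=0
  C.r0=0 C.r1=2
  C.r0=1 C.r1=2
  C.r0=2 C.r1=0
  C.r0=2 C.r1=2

missing: C.r0=1 C.r1=0

outcome vector order: (C.r0,C.r1)
under PSO → <0 0>; <0 2>; <1 0>; <1 2>; <2 0>; <2 2>
PSO∖claimed = {<1 0>}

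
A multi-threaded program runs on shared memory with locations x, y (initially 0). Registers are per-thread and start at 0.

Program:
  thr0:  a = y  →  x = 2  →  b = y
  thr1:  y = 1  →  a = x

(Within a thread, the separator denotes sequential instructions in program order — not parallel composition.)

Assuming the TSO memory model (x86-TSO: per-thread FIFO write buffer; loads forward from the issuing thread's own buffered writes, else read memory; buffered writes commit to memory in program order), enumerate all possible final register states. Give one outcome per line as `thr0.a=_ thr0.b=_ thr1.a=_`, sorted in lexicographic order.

outcome vector order: (thr0.a,thr0.b,thr1.a)
|TSO outcomes| = 6

thr0.a=0 thr0.b=0 thr1.a=0
thr0.a=0 thr0.b=0 thr1.a=2
thr0.a=0 thr0.b=1 thr1.a=0
thr0.a=0 thr0.b=1 thr1.a=2
thr0.a=1 thr0.b=1 thr1.a=0
thr0.a=1 thr0.b=1 thr1.a=2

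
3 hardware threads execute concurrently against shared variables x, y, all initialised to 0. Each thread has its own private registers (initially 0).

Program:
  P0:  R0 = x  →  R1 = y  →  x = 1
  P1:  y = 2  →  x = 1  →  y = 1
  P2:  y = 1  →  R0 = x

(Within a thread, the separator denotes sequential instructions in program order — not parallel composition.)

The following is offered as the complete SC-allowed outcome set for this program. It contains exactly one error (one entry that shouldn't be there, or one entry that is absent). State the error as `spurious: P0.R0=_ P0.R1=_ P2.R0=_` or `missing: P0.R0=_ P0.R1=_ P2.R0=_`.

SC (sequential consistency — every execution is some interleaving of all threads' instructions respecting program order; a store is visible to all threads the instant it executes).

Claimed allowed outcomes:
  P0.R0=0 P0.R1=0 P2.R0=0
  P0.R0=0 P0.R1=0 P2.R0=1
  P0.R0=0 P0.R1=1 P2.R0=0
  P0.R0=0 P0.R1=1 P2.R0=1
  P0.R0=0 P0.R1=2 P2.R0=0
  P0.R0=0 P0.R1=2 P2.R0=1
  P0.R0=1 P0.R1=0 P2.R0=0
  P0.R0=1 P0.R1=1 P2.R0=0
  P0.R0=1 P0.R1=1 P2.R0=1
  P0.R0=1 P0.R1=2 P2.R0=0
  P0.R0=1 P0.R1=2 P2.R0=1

outcome vector order: (P0.R0,P0.R1,P2.R0)
[SC] allowed = {0/0/0; 0/0/1; 0/1/0; 0/1/1; 0/2/0; 0/2/1; 1/1/0; 1/1/1; 1/2/0; 1/2/1}
claimed∖SC = {1/0/0}

spurious: P0.R0=1 P0.R1=0 P2.R0=0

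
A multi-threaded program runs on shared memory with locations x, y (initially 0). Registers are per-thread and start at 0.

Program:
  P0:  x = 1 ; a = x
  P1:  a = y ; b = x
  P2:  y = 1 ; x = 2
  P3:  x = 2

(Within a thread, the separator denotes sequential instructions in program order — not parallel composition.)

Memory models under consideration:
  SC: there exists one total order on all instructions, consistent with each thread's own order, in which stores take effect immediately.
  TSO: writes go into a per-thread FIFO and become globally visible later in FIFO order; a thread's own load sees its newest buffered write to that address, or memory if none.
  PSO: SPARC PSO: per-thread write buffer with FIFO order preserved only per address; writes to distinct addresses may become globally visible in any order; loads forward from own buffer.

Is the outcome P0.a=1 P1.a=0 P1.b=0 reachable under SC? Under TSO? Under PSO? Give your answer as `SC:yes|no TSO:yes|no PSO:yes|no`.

outcome vector order: (P0.a,P1.a,P1.b)
under SC → 100, 101, 102, 110, 111, 112, 200, 201, 202, 210, 211, 212
under TSO → 100, 101, 102, 110, 111, 112, 200, 201, 202, 210, 211, 212
under PSO → 100, 101, 102, 110, 111, 112, 200, 201, 202, 210, 211, 212
target 100 ∈ {SC,TSO,PSO}

SC:yes TSO:yes PSO:yes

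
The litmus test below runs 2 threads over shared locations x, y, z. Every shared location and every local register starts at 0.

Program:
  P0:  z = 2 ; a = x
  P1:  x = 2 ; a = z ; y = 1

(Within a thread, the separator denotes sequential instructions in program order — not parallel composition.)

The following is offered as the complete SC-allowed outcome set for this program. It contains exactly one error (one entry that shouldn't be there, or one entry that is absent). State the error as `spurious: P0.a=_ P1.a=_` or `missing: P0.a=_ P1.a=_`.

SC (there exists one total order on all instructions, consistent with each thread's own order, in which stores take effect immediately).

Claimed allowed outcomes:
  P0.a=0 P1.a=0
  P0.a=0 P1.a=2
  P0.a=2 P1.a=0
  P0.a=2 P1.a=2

outcome vector order: (P0.a,P1.a)
[SC] allowed = {02; 20; 22}
claimed∖SC = {00}

spurious: P0.a=0 P1.a=0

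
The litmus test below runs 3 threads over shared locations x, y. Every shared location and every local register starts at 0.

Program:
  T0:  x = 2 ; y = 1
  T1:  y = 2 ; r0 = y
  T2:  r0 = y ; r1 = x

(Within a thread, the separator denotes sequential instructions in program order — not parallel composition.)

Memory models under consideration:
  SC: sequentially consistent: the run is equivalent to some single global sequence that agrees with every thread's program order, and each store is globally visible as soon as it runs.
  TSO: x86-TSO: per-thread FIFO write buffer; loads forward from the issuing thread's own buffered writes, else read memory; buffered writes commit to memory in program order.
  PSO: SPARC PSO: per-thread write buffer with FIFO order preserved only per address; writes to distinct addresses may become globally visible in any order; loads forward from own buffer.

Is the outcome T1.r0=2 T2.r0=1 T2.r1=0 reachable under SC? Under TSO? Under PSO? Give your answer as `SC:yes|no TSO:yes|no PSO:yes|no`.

outcome vector order: (T1.r0,T2.r0,T2.r1)
under SC → <1 0 0>; <1 0 2>; <1 1 2>; <1 2 0>; <1 2 2>; <2 0 0>; <2 0 2>; <2 1 2>; <2 2 0>; <2 2 2>
under TSO → <1 0 0>; <1 0 2>; <1 1 2>; <1 2 0>; <1 2 2>; <2 0 0>; <2 0 2>; <2 1 2>; <2 2 0>; <2 2 2>
under PSO → <1 0 0>; <1 0 2>; <1 1 0>; <1 1 2>; <1 2 0>; <1 2 2>; <2 0 0>; <2 0 2>; <2 1 0>; <2 1 2>; <2 2 0>; <2 2 2>
target <2 1 0> ∈ {PSO}

SC:no TSO:no PSO:yes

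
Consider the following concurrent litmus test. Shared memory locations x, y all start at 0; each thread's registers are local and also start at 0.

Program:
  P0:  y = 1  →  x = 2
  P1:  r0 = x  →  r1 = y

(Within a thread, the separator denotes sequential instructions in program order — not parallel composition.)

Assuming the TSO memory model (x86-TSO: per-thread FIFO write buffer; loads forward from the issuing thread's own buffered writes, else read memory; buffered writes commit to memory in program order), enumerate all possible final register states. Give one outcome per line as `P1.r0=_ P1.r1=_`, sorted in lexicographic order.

P1.r0=0 P1.r1=0
P1.r0=0 P1.r1=1
P1.r0=2 P1.r1=1

outcome vector order: (P1.r0,P1.r1)
|TSO outcomes| = 3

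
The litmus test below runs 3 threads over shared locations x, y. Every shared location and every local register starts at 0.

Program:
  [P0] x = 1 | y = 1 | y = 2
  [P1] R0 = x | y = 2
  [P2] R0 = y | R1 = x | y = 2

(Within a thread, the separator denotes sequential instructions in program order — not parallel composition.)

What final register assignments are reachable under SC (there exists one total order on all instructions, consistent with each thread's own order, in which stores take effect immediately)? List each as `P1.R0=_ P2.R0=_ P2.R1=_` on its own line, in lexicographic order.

outcome vector order: (P1.R0,P2.R0,P2.R1)
|SC outcomes| = 9

P1.R0=0 P2.R0=0 P2.R1=0
P1.R0=0 P2.R0=0 P2.R1=1
P1.R0=0 P2.R0=1 P2.R1=1
P1.R0=0 P2.R0=2 P2.R1=0
P1.R0=0 P2.R0=2 P2.R1=1
P1.R0=1 P2.R0=0 P2.R1=0
P1.R0=1 P2.R0=0 P2.R1=1
P1.R0=1 P2.R0=1 P2.R1=1
P1.R0=1 P2.R0=2 P2.R1=1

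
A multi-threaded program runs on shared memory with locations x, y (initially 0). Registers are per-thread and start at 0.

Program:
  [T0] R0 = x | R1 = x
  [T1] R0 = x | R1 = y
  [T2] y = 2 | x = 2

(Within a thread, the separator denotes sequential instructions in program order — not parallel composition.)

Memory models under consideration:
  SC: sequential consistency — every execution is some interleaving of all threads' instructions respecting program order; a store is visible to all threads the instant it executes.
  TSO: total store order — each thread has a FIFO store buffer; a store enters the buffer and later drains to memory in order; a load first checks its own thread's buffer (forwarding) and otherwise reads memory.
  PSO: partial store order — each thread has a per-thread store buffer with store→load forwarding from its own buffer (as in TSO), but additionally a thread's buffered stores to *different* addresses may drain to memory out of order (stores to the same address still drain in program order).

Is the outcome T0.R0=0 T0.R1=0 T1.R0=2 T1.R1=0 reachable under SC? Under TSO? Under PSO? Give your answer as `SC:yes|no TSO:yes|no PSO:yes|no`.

SC:no TSO:no PSO:yes

outcome vector order: (T0.R0,T0.R1,T1.R0,T1.R1)
under SC → <0 0 0 0>; <0 0 0 2>; <0 0 2 2>; <0 2 0 0>; <0 2 0 2>; <0 2 2 2>; <2 2 0 0>; <2 2 0 2>; <2 2 2 2>
under TSO → <0 0 0 0>; <0 0 0 2>; <0 0 2 2>; <0 2 0 0>; <0 2 0 2>; <0 2 2 2>; <2 2 0 0>; <2 2 0 2>; <2 2 2 2>
under PSO → <0 0 0 0>; <0 0 0 2>; <0 0 2 0>; <0 0 2 2>; <0 2 0 0>; <0 2 0 2>; <0 2 2 0>; <0 2 2 2>; <2 2 0 0>; <2 2 0 2>; <2 2 2 0>; <2 2 2 2>
target <0 0 2 0> ∈ {PSO}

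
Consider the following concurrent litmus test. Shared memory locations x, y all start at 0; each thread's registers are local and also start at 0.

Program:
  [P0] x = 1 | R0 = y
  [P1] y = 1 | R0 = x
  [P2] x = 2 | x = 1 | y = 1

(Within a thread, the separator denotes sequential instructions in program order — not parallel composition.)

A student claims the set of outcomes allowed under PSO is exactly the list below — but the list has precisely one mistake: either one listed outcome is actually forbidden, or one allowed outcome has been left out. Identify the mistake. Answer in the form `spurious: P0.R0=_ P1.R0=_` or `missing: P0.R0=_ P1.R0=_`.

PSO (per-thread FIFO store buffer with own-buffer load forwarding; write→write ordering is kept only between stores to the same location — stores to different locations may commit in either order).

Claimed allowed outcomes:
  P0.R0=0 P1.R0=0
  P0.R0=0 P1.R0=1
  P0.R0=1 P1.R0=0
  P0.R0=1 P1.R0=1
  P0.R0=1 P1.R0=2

outcome vector order: (P0.R0,P1.R0)
[PSO] allowed = {(0,0) (0,1) (0,2) (1,0) (1,1) (1,2)}
PSO∖claimed = {(0,2)}

missing: P0.R0=0 P1.R0=2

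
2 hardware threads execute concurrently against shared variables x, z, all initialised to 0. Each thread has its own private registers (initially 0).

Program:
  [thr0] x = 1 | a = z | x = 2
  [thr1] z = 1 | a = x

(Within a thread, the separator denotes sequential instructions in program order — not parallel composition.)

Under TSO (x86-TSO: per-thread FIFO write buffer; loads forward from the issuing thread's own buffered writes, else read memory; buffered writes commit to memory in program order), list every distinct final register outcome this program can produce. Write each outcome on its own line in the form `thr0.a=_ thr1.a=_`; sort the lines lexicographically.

thr0.a=0 thr1.a=0
thr0.a=0 thr1.a=1
thr0.a=0 thr1.a=2
thr0.a=1 thr1.a=0
thr0.a=1 thr1.a=1
thr0.a=1 thr1.a=2

outcome vector order: (thr0.a,thr1.a)
|TSO outcomes| = 6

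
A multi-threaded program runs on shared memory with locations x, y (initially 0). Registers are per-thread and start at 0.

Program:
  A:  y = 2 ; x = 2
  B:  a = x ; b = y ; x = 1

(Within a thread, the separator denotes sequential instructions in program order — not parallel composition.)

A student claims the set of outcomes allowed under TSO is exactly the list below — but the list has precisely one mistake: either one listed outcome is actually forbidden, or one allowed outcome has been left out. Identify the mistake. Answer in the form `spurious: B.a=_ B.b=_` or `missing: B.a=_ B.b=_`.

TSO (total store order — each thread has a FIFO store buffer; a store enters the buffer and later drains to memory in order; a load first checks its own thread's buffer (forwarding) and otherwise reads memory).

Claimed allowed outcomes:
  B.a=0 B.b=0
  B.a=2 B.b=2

missing: B.a=0 B.b=2

outcome vector order: (B.a,B.b)
TSO: 3 outcomes — {00; 02; 22}
TSO∖claimed = {02}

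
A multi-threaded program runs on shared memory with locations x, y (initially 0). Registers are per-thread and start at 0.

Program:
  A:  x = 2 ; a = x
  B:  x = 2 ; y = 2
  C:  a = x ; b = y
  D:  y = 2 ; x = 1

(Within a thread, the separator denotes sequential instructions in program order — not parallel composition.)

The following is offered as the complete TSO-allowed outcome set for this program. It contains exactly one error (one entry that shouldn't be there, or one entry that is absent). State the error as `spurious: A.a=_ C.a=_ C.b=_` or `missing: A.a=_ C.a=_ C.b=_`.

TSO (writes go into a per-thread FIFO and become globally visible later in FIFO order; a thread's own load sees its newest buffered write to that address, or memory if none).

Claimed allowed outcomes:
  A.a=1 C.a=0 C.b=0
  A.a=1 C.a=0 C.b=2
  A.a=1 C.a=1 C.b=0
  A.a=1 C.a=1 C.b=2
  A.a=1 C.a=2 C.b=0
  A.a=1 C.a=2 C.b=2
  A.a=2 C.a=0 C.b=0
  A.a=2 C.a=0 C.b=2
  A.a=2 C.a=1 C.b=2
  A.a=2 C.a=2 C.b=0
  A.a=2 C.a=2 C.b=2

outcome vector order: (A.a,C.a,C.b)
[TSO] allowed = {100, 102, 112, 120, 122, 200, 202, 212, 220, 222}
claimed∖TSO = {110}

spurious: A.a=1 C.a=1 C.b=0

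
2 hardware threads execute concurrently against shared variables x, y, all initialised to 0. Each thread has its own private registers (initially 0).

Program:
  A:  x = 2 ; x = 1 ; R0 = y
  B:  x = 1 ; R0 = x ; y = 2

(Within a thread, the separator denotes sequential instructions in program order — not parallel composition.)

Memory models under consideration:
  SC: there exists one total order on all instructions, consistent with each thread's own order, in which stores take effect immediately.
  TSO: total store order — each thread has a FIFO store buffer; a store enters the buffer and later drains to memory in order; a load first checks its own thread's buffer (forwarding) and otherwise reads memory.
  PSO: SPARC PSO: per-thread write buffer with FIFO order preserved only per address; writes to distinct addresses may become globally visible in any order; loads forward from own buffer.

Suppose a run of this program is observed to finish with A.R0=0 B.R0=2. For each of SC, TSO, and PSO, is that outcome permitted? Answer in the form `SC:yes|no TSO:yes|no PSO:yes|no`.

outcome vector order: (A.R0,B.R0)
SC: 4 outcomes — {(0,1) (0,2) (2,1) (2,2)}
TSO: 4 outcomes — {(0,1) (0,2) (2,1) (2,2)}
PSO: 4 outcomes — {(0,1) (0,2) (2,1) (2,2)}
target (0,2) ∈ {SC,TSO,PSO}

SC:yes TSO:yes PSO:yes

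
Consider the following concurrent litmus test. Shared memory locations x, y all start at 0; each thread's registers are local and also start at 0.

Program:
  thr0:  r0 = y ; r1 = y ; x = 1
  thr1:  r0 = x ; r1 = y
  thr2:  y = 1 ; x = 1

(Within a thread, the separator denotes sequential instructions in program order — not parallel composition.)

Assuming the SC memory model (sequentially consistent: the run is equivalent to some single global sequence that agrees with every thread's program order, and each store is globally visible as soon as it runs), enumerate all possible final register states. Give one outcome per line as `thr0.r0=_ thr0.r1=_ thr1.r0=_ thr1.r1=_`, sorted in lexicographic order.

thr0.r0=0 thr0.r1=0 thr1.r0=0 thr1.r1=0
thr0.r0=0 thr0.r1=0 thr1.r0=0 thr1.r1=1
thr0.r0=0 thr0.r1=0 thr1.r0=1 thr1.r1=0
thr0.r0=0 thr0.r1=0 thr1.r0=1 thr1.r1=1
thr0.r0=0 thr0.r1=1 thr1.r0=0 thr1.r1=0
thr0.r0=0 thr0.r1=1 thr1.r0=0 thr1.r1=1
thr0.r0=0 thr0.r1=1 thr1.r0=1 thr1.r1=1
thr0.r0=1 thr0.r1=1 thr1.r0=0 thr1.r1=0
thr0.r0=1 thr0.r1=1 thr1.r0=0 thr1.r1=1
thr0.r0=1 thr0.r1=1 thr1.r0=1 thr1.r1=1

outcome vector order: (thr0.r0,thr0.r1,thr1.r0,thr1.r1)
|SC outcomes| = 10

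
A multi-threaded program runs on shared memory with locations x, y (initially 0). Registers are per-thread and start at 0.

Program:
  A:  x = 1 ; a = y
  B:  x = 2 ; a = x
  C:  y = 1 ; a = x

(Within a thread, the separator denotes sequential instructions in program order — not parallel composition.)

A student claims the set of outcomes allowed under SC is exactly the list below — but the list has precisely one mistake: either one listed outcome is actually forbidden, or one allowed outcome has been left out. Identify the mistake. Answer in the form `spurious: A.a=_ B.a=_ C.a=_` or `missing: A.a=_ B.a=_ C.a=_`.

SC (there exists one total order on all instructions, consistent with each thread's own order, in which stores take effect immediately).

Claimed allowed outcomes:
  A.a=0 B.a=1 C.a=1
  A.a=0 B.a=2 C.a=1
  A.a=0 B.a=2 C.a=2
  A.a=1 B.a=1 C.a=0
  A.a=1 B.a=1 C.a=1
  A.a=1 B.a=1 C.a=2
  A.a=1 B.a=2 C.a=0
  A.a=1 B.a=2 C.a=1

missing: A.a=1 B.a=2 C.a=2

outcome vector order: (A.a,B.a,C.a)
SC: 9 outcomes — {(0,1,1) (0,2,1) (0,2,2) (1,1,0) (1,1,1) (1,1,2) (1,2,0) (1,2,1) (1,2,2)}
SC∖claimed = {(1,2,2)}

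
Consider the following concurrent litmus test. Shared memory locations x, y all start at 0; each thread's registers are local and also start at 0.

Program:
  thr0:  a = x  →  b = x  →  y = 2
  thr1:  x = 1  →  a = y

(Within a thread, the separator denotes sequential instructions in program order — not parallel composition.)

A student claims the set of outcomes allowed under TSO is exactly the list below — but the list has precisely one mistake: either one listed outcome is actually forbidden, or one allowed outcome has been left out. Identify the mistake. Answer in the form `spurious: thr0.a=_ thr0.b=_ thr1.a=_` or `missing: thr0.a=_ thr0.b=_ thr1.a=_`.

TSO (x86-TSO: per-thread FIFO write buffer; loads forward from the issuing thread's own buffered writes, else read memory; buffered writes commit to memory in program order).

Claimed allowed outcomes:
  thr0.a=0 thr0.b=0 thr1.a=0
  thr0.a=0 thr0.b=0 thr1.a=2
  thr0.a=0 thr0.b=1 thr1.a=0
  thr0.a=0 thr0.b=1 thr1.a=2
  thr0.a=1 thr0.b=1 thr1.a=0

missing: thr0.a=1 thr0.b=1 thr1.a=2

outcome vector order: (thr0.a,thr0.b,thr1.a)
under TSO → 0/0/0 0/0/2 0/1/0 0/1/2 1/1/0 1/1/2
TSO∖claimed = {1/1/2}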